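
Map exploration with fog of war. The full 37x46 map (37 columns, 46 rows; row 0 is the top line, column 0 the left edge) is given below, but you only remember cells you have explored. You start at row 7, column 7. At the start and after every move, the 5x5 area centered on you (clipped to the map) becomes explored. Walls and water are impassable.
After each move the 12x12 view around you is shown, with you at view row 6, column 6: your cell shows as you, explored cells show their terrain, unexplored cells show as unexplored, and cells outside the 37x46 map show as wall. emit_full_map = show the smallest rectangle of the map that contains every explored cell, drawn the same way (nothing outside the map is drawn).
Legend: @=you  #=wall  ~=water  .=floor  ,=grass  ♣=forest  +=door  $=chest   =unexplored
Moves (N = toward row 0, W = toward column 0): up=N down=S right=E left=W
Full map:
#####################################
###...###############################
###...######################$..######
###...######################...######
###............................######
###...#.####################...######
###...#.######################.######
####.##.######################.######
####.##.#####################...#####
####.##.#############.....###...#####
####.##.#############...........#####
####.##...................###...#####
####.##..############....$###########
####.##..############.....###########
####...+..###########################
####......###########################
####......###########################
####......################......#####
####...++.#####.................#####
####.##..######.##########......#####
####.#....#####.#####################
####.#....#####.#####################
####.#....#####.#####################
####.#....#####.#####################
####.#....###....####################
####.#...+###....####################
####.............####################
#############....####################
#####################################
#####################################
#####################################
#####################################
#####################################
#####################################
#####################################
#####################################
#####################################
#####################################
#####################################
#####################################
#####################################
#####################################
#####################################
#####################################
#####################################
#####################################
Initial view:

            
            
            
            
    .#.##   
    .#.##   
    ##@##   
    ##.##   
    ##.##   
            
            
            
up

            
            
            
            
    .....   
    .#.##   
    .#@##   
    ##.##   
    ##.##   
    ##.##   
            
            

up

############
            
            
            
    .####   
    .....   
    .#@##   
    .#.##   
    ##.##   
    ##.##   
    ##.##   
            

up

############
############
            
            
    .####   
    .####   
    ..@..   
    .#.##   
    .#.##   
    ##.##   
    ##.##   
    ##.##   

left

############
############
            
            
    ..####  
    ..####  
    ..@...  
    ..#.##  
    ..#.##  
     ##.##  
     ##.##  
     ##.##  

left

############
############
#           
#           
#   ...#### 
#   ...#### 
#   ..@.... 
#   ...#.## 
#   ...#.## 
#     ##.## 
#     ##.## 
#     ##.## 

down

############
#           
#           
#   ...#### 
#   ...#### 
#   ....... 
#   ..@#.## 
#   ...#.## 
#   #.##.## 
#     ##.## 
#     ##.## 
#           

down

#           
#           
#   ...#### 
#   ...#### 
#   ....... 
#   ...#.## 
#   ..@#.## 
#   #.##.## 
#   #.##.## 
#     ##.## 
#           
#           

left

##          
##          
##   ...####
##   ...####
##  #.......
##  #...#.##
##  #.@.#.##
##  ##.##.##
##  ##.##.##
##     ##.##
##          
##          

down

##          
##   ...####
##   ...####
##  #.......
##  #...#.##
##  #...#.##
##  ##@##.##
##  ##.##.##
##  ##.##.##
##          
##          
##          

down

##   ...####
##   ...####
##  #.......
##  #...#.##
##  #...#.##
##  ##.##.##
##  ##@##.##
##  ##.##.##
##  ##.##   
##          
##          
##          

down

##   ...####
##  #.......
##  #...#.##
##  #...#.##
##  ##.##.##
##  ##.##.##
##  ##@##.##
##  ##.##   
##  ##.##   
##          
##          
##          

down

##  #.......
##  #...#.##
##  #...#.##
##  ##.##.##
##  ##.##.##
##  ##.##.##
##  ##@##   
##  ##.##   
##  ##.##   
##          
##          
##          

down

##  #...#.##
##  #...#.##
##  ##.##.##
##  ##.##.##
##  ##.##.##
##  ##.##   
##  ##@##   
##  ##.##   
##  ##.##   
##          
##          
##          

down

##  #...#.##
##  ##.##.##
##  ##.##.##
##  ##.##.##
##  ##.##   
##  ##.##   
##  ##@##   
##  ##.##   
##  ##...   
##          
##          
##          

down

##  ##.##.##
##  ##.##.##
##  ##.##.##
##  ##.##   
##  ##.##   
##  ##.##   
##  ##@##   
##  ##...   
##  ##...   
##          
##          
##          

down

##  ##.##.##
##  ##.##.##
##  ##.##   
##  ##.##   
##  ##.##   
##  ##.##   
##  ##@..   
##  ##...   
##  ##...   
##          
##          
##          

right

#  ##.##.## 
#  ##.##.## 
#  ##.##    
#  ##.##    
#  ##.##.   
#  ##.##.   
#  ##.@.+   
#  ##....   
#  ##....   
#           
#           
#           

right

  ##.##.##  
  ##.##.##  
  ##.##     
  ##.##     
  ##.##..   
  ##.##..   
  ##..@+.   
  ##.....   
  ##.....   
            
            
            

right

 ##.##.##   
 ##.##.##   
 ##.##      
 ##.##      
 ##.##..#   
 ##.##..#   
 ##...@..   
 ##......   
 ##......   
            
            
            

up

 ##.##.##   
 ##.##.##   
 ##.##.##   
 ##.##      
 ##.##...   
 ##.##..#   
 ##.##@.#   
 ##...+..   
 ##......   
 ##......   
            
            

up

 #...#.##   
 ##.##.##   
 ##.##.##   
 ##.##.##   
 ##.##.##   
 ##.##...   
 ##.##@.#   
 ##.##..#   
 ##...+..   
 ##......   
 ##......   
            

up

 #...#.##   
 #...#.##   
 ##.##.##   
 ##.##.##   
 ##.##.##   
 ##.##.##   
 ##.##@..   
 ##.##..#   
 ##.##..#   
 ##...+..   
 ##......   
 ##......   

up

 #.......   
 #...#.##   
 #...#.##   
 ##.##.##   
 ##.##.##   
 ##.##.##   
 ##.##@##   
 ##.##...   
 ##.##..#   
 ##.##..#   
 ##...+..   
 ##......   

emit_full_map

 ...####
 ...####
#.......
#...#.##
#...#.##
##.##.##
##.##.##
##.##.##
##.##@##
##.##...
##.##..#
##.##..#
##...+..
##......
##......


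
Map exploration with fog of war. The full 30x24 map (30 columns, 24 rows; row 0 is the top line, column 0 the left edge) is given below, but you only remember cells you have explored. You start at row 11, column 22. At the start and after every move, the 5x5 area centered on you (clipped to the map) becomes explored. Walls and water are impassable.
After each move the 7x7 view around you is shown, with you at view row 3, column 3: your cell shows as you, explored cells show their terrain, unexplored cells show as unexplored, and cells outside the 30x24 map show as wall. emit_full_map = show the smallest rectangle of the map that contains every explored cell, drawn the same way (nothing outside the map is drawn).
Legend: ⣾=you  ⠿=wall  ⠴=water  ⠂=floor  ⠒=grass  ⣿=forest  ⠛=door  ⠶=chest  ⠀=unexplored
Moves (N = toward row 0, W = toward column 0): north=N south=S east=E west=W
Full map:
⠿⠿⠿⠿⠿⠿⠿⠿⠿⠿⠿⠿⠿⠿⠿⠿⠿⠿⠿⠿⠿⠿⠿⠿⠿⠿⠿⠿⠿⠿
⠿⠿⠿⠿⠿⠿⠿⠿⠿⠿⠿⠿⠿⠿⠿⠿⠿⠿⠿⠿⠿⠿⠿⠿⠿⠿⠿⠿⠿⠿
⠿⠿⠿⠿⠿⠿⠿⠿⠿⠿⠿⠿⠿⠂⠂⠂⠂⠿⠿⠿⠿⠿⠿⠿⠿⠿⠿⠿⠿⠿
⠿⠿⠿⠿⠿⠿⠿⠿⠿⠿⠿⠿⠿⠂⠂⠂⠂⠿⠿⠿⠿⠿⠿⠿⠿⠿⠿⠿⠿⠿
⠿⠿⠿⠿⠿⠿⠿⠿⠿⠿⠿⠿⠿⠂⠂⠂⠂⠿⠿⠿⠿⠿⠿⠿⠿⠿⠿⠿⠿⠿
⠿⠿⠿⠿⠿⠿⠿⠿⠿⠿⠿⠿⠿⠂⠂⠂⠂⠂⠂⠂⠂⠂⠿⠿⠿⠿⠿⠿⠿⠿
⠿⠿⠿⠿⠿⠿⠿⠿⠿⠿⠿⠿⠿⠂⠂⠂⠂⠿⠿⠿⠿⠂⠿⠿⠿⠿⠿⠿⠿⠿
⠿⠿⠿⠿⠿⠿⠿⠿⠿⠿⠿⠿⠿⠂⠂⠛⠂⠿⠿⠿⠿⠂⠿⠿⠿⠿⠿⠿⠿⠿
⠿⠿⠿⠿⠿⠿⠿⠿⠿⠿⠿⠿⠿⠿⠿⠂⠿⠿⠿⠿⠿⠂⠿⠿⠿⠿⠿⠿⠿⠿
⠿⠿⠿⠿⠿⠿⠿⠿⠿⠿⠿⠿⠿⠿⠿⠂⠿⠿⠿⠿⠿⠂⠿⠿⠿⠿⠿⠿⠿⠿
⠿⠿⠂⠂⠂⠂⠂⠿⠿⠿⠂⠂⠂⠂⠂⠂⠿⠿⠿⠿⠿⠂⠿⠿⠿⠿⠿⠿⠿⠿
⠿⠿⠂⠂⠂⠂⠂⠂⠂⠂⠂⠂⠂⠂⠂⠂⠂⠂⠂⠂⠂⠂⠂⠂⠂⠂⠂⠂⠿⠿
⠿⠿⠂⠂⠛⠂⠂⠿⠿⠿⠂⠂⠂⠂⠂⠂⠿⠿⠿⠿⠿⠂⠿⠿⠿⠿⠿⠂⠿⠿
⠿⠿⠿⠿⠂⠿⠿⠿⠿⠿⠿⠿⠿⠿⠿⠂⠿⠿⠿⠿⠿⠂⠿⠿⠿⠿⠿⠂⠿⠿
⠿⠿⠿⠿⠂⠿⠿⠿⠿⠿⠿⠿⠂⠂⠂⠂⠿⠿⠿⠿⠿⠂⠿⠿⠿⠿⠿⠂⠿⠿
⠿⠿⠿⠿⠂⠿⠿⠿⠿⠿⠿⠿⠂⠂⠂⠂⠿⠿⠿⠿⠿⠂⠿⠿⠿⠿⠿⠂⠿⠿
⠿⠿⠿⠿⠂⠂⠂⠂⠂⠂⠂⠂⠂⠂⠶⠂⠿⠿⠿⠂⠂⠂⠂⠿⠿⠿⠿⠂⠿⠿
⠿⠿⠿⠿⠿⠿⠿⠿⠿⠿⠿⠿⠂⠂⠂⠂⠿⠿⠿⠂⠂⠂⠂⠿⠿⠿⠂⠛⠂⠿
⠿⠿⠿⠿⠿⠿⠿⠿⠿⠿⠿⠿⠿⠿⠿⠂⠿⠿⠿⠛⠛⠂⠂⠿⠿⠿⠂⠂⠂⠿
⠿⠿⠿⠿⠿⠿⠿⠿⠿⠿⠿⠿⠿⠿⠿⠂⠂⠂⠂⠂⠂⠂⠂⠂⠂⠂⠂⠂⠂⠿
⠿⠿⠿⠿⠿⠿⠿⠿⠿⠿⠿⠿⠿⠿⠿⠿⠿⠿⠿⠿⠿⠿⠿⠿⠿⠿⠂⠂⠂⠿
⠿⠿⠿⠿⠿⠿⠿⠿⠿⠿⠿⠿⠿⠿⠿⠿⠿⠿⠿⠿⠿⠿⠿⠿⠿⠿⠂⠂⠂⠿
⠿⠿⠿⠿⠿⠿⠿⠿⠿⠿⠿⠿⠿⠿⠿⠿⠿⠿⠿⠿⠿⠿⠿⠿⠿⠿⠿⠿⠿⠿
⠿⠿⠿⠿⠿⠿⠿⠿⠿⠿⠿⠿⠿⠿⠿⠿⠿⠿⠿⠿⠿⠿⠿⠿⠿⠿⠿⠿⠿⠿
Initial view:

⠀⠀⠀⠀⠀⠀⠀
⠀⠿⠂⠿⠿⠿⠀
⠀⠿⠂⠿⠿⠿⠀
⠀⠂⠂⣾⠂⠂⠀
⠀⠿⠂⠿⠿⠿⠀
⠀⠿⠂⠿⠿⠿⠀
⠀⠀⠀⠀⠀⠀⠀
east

⠀⠀⠀⠀⠀⠀⠀
⠿⠂⠿⠿⠿⠿⠀
⠿⠂⠿⠿⠿⠿⠀
⠂⠂⠂⣾⠂⠂⠀
⠿⠂⠿⠿⠿⠿⠀
⠿⠂⠿⠿⠿⠿⠀
⠀⠀⠀⠀⠀⠀⠀

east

⠀⠀⠀⠀⠀⠀⠀
⠂⠿⠿⠿⠿⠿⠀
⠂⠿⠿⠿⠿⠿⠀
⠂⠂⠂⣾⠂⠂⠀
⠂⠿⠿⠿⠿⠿⠀
⠂⠿⠿⠿⠿⠿⠀
⠀⠀⠀⠀⠀⠀⠀

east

⠀⠀⠀⠀⠀⠀⠀
⠿⠿⠿⠿⠿⠿⠀
⠿⠿⠿⠿⠿⠿⠀
⠂⠂⠂⣾⠂⠂⠀
⠿⠿⠿⠿⠿⠂⠀
⠿⠿⠿⠿⠿⠂⠀
⠀⠀⠀⠀⠀⠀⠀

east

⠀⠀⠀⠀⠀⠀⠀
⠿⠿⠿⠿⠿⠿⠀
⠿⠿⠿⠿⠿⠿⠀
⠂⠂⠂⣾⠂⠿⠀
⠿⠿⠿⠿⠂⠿⠀
⠿⠿⠿⠿⠂⠿⠀
⠀⠀⠀⠀⠀⠀⠀

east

⠀⠀⠀⠀⠀⠀⠿
⠿⠿⠿⠿⠿⠿⠿
⠿⠿⠿⠿⠿⠿⠿
⠂⠂⠂⣾⠿⠿⠿
⠿⠿⠿⠂⠿⠿⠿
⠿⠿⠿⠂⠿⠿⠿
⠀⠀⠀⠀⠀⠀⠿

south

⠿⠿⠿⠿⠿⠿⠿
⠿⠿⠿⠿⠿⠿⠿
⠂⠂⠂⠂⠿⠿⠿
⠿⠿⠿⣾⠿⠿⠿
⠿⠿⠿⠂⠿⠿⠿
⠀⠿⠿⠂⠿⠿⠿
⠀⠀⠀⠀⠀⠀⠿

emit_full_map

⠿⠂⠿⠿⠿⠿⠿⠿⠿⠿
⠿⠂⠿⠿⠿⠿⠿⠿⠿⠿
⠂⠂⠂⠂⠂⠂⠂⠂⠿⠿
⠿⠂⠿⠿⠿⠿⠿⣾⠿⠿
⠿⠂⠿⠿⠿⠿⠿⠂⠿⠿
⠀⠀⠀⠀⠀⠿⠿⠂⠿⠿

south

⠿⠿⠿⠿⠿⠿⠿
⠂⠂⠂⠂⠿⠿⠿
⠿⠿⠿⠂⠿⠿⠿
⠿⠿⠿⣾⠿⠿⠿
⠀⠿⠿⠂⠿⠿⠿
⠀⠿⠿⠂⠿⠿⠿
⠀⠀⠀⠀⠀⠀⠿

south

⠂⠂⠂⠂⠿⠿⠿
⠿⠿⠿⠂⠿⠿⠿
⠿⠿⠿⠂⠿⠿⠿
⠀⠿⠿⣾⠿⠿⠿
⠀⠿⠿⠂⠿⠿⠿
⠀⠿⠿⠂⠿⠿⠿
⠀⠀⠀⠀⠀⠀⠿

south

⠿⠿⠿⠂⠿⠿⠿
⠿⠿⠿⠂⠿⠿⠿
⠀⠿⠿⠂⠿⠿⠿
⠀⠿⠿⣾⠿⠿⠿
⠀⠿⠿⠂⠿⠿⠿
⠀⠿⠂⠛⠂⠿⠿
⠀⠀⠀⠀⠀⠀⠿

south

⠿⠿⠿⠂⠿⠿⠿
⠀⠿⠿⠂⠿⠿⠿
⠀⠿⠿⠂⠿⠿⠿
⠀⠿⠿⣾⠿⠿⠿
⠀⠿⠂⠛⠂⠿⠿
⠀⠿⠂⠂⠂⠿⠿
⠀⠀⠀⠀⠀⠀⠿

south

⠀⠿⠿⠂⠿⠿⠿
⠀⠿⠿⠂⠿⠿⠿
⠀⠿⠿⠂⠿⠿⠿
⠀⠿⠂⣾⠂⠿⠿
⠀⠿⠂⠂⠂⠿⠿
⠀⠂⠂⠂⠂⠿⠿
⠀⠀⠀⠀⠀⠀⠿

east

⠿⠿⠂⠿⠿⠿⠿
⠿⠿⠂⠿⠿⠿⠿
⠿⠿⠂⠿⠿⠿⠿
⠿⠂⠛⣾⠿⠿⠿
⠿⠂⠂⠂⠿⠿⠿
⠂⠂⠂⠂⠿⠿⠿
⠀⠀⠀⠀⠀⠿⠿

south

⠿⠿⠂⠿⠿⠿⠿
⠿⠿⠂⠿⠿⠿⠿
⠿⠂⠛⠂⠿⠿⠿
⠿⠂⠂⣾⠿⠿⠿
⠂⠂⠂⠂⠿⠿⠿
⠀⠂⠂⠂⠿⠿⠿
⠀⠀⠀⠀⠀⠿⠿

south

⠿⠿⠂⠿⠿⠿⠿
⠿⠂⠛⠂⠿⠿⠿
⠿⠂⠂⠂⠿⠿⠿
⠂⠂⠂⣾⠿⠿⠿
⠀⠂⠂⠂⠿⠿⠿
⠀⠂⠂⠂⠿⠿⠿
⠀⠀⠀⠀⠀⠿⠿

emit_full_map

⠿⠂⠿⠿⠿⠿⠿⠿⠿⠿
⠿⠂⠿⠿⠿⠿⠿⠿⠿⠿
⠂⠂⠂⠂⠂⠂⠂⠂⠿⠿
⠿⠂⠿⠿⠿⠿⠿⠂⠿⠿
⠿⠂⠿⠿⠿⠿⠿⠂⠿⠿
⠀⠀⠀⠀⠀⠿⠿⠂⠿⠿
⠀⠀⠀⠀⠀⠿⠿⠂⠿⠿
⠀⠀⠀⠀⠀⠿⠿⠂⠿⠿
⠀⠀⠀⠀⠀⠿⠂⠛⠂⠿
⠀⠀⠀⠀⠀⠿⠂⠂⠂⠿
⠀⠀⠀⠀⠀⠂⠂⠂⣾⠿
⠀⠀⠀⠀⠀⠀⠂⠂⠂⠿
⠀⠀⠀⠀⠀⠀⠂⠂⠂⠿

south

⠿⠂⠛⠂⠿⠿⠿
⠿⠂⠂⠂⠿⠿⠿
⠂⠂⠂⠂⠿⠿⠿
⠀⠂⠂⣾⠿⠿⠿
⠀⠂⠂⠂⠿⠿⠿
⠀⠿⠿⠿⠿⠿⠿
⠀⠀⠀⠀⠀⠿⠿

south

⠿⠂⠂⠂⠿⠿⠿
⠂⠂⠂⠂⠿⠿⠿
⠀⠂⠂⠂⠿⠿⠿
⠀⠂⠂⣾⠿⠿⠿
⠀⠿⠿⠿⠿⠿⠿
⠀⠿⠿⠿⠿⠿⠿
⠿⠿⠿⠿⠿⠿⠿

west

⠀⠿⠂⠂⠂⠿⠿
⠀⠂⠂⠂⠂⠿⠿
⠀⠿⠂⠂⠂⠿⠿
⠀⠿⠂⣾⠂⠿⠿
⠀⠿⠿⠿⠿⠿⠿
⠀⠿⠿⠿⠿⠿⠿
⠿⠿⠿⠿⠿⠿⠿

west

⠀⠀⠿⠂⠂⠂⠿
⠀⠂⠂⠂⠂⠂⠿
⠀⠿⠿⠂⠂⠂⠿
⠀⠿⠿⣾⠂⠂⠿
⠀⠿⠿⠿⠿⠿⠿
⠀⠿⠿⠿⠿⠿⠿
⠿⠿⠿⠿⠿⠿⠿

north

⠀⠀⠿⠂⠛⠂⠿
⠀⠿⠿⠂⠂⠂⠿
⠀⠂⠂⠂⠂⠂⠿
⠀⠿⠿⣾⠂⠂⠿
⠀⠿⠿⠂⠂⠂⠿
⠀⠿⠿⠿⠿⠿⠿
⠀⠿⠿⠿⠿⠿⠿

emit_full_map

⠿⠂⠿⠿⠿⠿⠿⠿⠿⠿
⠿⠂⠿⠿⠿⠿⠿⠿⠿⠿
⠂⠂⠂⠂⠂⠂⠂⠂⠿⠿
⠿⠂⠿⠿⠿⠿⠿⠂⠿⠿
⠿⠂⠿⠿⠿⠿⠿⠂⠿⠿
⠀⠀⠀⠀⠀⠿⠿⠂⠿⠿
⠀⠀⠀⠀⠀⠿⠿⠂⠿⠿
⠀⠀⠀⠀⠀⠿⠿⠂⠿⠿
⠀⠀⠀⠀⠀⠿⠂⠛⠂⠿
⠀⠀⠀⠀⠿⠿⠂⠂⠂⠿
⠀⠀⠀⠀⠂⠂⠂⠂⠂⠿
⠀⠀⠀⠀⠿⠿⣾⠂⠂⠿
⠀⠀⠀⠀⠿⠿⠂⠂⠂⠿
⠀⠀⠀⠀⠿⠿⠿⠿⠿⠿
⠀⠀⠀⠀⠿⠿⠿⠿⠿⠿

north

⠀⠀⠿⠿⠂⠿⠿
⠀⠿⠿⠂⠛⠂⠿
⠀⠿⠿⠂⠂⠂⠿
⠀⠂⠂⣾⠂⠂⠿
⠀⠿⠿⠂⠂⠂⠿
⠀⠿⠿⠂⠂⠂⠿
⠀⠿⠿⠿⠿⠿⠿

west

⠀⠀⠀⠿⠿⠂⠿
⠀⠿⠿⠿⠂⠛⠂
⠀⠿⠿⠿⠂⠂⠂
⠀⠂⠂⣾⠂⠂⠂
⠀⠿⠿⠿⠂⠂⠂
⠀⠿⠿⠿⠂⠂⠂
⠀⠀⠿⠿⠿⠿⠿

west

⠀⠀⠀⠀⠿⠿⠂
⠀⠂⠿⠿⠿⠂⠛
⠀⠂⠿⠿⠿⠂⠂
⠀⠂⠂⣾⠂⠂⠂
⠀⠿⠿⠿⠿⠂⠂
⠀⠿⠿⠿⠿⠂⠂
⠀⠀⠀⠿⠿⠿⠿

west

⠀⠀⠀⠀⠀⠿⠿
⠀⠂⠂⠿⠿⠿⠂
⠀⠂⠂⠿⠿⠿⠂
⠀⠂⠂⣾⠂⠂⠂
⠀⠿⠿⠿⠿⠿⠂
⠀⠿⠿⠿⠿⠿⠂
⠀⠀⠀⠀⠿⠿⠿

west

⠀⠀⠀⠀⠀⠀⠿
⠀⠂⠂⠂⠿⠿⠿
⠀⠛⠂⠂⠿⠿⠿
⠀⠂⠂⣾⠂⠂⠂
⠀⠿⠿⠿⠿⠿⠿
⠀⠿⠿⠿⠿⠿⠿
⠀⠀⠀⠀⠀⠿⠿

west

⠀⠀⠀⠀⠀⠀⠀
⠀⠂⠂⠂⠂⠿⠿
⠀⠛⠛⠂⠂⠿⠿
⠀⠂⠂⣾⠂⠂⠂
⠀⠿⠿⠿⠿⠿⠿
⠀⠿⠿⠿⠿⠿⠿
⠀⠀⠀⠀⠀⠀⠿

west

⠀⠀⠀⠀⠀⠀⠀
⠀⠿⠂⠂⠂⠂⠿
⠀⠿⠛⠛⠂⠂⠿
⠀⠂⠂⣾⠂⠂⠂
⠀⠿⠿⠿⠿⠿⠿
⠀⠿⠿⠿⠿⠿⠿
⠀⠀⠀⠀⠀⠀⠀

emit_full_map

⠀⠀⠿⠂⠿⠿⠿⠿⠿⠿⠿⠿
⠀⠀⠿⠂⠿⠿⠿⠿⠿⠿⠿⠿
⠀⠀⠂⠂⠂⠂⠂⠂⠂⠂⠿⠿
⠀⠀⠿⠂⠿⠿⠿⠿⠿⠂⠿⠿
⠀⠀⠿⠂⠿⠿⠿⠿⠿⠂⠿⠿
⠀⠀⠀⠀⠀⠀⠀⠿⠿⠂⠿⠿
⠀⠀⠀⠀⠀⠀⠀⠿⠿⠂⠿⠿
⠀⠀⠀⠀⠀⠀⠀⠿⠿⠂⠿⠿
⠿⠂⠂⠂⠂⠿⠿⠿⠂⠛⠂⠿
⠿⠛⠛⠂⠂⠿⠿⠿⠂⠂⠂⠿
⠂⠂⣾⠂⠂⠂⠂⠂⠂⠂⠂⠿
⠿⠿⠿⠿⠿⠿⠿⠿⠂⠂⠂⠿
⠿⠿⠿⠿⠿⠿⠿⠿⠂⠂⠂⠿
⠀⠀⠀⠀⠀⠀⠿⠿⠿⠿⠿⠿
⠀⠀⠀⠀⠀⠀⠿⠿⠿⠿⠿⠿


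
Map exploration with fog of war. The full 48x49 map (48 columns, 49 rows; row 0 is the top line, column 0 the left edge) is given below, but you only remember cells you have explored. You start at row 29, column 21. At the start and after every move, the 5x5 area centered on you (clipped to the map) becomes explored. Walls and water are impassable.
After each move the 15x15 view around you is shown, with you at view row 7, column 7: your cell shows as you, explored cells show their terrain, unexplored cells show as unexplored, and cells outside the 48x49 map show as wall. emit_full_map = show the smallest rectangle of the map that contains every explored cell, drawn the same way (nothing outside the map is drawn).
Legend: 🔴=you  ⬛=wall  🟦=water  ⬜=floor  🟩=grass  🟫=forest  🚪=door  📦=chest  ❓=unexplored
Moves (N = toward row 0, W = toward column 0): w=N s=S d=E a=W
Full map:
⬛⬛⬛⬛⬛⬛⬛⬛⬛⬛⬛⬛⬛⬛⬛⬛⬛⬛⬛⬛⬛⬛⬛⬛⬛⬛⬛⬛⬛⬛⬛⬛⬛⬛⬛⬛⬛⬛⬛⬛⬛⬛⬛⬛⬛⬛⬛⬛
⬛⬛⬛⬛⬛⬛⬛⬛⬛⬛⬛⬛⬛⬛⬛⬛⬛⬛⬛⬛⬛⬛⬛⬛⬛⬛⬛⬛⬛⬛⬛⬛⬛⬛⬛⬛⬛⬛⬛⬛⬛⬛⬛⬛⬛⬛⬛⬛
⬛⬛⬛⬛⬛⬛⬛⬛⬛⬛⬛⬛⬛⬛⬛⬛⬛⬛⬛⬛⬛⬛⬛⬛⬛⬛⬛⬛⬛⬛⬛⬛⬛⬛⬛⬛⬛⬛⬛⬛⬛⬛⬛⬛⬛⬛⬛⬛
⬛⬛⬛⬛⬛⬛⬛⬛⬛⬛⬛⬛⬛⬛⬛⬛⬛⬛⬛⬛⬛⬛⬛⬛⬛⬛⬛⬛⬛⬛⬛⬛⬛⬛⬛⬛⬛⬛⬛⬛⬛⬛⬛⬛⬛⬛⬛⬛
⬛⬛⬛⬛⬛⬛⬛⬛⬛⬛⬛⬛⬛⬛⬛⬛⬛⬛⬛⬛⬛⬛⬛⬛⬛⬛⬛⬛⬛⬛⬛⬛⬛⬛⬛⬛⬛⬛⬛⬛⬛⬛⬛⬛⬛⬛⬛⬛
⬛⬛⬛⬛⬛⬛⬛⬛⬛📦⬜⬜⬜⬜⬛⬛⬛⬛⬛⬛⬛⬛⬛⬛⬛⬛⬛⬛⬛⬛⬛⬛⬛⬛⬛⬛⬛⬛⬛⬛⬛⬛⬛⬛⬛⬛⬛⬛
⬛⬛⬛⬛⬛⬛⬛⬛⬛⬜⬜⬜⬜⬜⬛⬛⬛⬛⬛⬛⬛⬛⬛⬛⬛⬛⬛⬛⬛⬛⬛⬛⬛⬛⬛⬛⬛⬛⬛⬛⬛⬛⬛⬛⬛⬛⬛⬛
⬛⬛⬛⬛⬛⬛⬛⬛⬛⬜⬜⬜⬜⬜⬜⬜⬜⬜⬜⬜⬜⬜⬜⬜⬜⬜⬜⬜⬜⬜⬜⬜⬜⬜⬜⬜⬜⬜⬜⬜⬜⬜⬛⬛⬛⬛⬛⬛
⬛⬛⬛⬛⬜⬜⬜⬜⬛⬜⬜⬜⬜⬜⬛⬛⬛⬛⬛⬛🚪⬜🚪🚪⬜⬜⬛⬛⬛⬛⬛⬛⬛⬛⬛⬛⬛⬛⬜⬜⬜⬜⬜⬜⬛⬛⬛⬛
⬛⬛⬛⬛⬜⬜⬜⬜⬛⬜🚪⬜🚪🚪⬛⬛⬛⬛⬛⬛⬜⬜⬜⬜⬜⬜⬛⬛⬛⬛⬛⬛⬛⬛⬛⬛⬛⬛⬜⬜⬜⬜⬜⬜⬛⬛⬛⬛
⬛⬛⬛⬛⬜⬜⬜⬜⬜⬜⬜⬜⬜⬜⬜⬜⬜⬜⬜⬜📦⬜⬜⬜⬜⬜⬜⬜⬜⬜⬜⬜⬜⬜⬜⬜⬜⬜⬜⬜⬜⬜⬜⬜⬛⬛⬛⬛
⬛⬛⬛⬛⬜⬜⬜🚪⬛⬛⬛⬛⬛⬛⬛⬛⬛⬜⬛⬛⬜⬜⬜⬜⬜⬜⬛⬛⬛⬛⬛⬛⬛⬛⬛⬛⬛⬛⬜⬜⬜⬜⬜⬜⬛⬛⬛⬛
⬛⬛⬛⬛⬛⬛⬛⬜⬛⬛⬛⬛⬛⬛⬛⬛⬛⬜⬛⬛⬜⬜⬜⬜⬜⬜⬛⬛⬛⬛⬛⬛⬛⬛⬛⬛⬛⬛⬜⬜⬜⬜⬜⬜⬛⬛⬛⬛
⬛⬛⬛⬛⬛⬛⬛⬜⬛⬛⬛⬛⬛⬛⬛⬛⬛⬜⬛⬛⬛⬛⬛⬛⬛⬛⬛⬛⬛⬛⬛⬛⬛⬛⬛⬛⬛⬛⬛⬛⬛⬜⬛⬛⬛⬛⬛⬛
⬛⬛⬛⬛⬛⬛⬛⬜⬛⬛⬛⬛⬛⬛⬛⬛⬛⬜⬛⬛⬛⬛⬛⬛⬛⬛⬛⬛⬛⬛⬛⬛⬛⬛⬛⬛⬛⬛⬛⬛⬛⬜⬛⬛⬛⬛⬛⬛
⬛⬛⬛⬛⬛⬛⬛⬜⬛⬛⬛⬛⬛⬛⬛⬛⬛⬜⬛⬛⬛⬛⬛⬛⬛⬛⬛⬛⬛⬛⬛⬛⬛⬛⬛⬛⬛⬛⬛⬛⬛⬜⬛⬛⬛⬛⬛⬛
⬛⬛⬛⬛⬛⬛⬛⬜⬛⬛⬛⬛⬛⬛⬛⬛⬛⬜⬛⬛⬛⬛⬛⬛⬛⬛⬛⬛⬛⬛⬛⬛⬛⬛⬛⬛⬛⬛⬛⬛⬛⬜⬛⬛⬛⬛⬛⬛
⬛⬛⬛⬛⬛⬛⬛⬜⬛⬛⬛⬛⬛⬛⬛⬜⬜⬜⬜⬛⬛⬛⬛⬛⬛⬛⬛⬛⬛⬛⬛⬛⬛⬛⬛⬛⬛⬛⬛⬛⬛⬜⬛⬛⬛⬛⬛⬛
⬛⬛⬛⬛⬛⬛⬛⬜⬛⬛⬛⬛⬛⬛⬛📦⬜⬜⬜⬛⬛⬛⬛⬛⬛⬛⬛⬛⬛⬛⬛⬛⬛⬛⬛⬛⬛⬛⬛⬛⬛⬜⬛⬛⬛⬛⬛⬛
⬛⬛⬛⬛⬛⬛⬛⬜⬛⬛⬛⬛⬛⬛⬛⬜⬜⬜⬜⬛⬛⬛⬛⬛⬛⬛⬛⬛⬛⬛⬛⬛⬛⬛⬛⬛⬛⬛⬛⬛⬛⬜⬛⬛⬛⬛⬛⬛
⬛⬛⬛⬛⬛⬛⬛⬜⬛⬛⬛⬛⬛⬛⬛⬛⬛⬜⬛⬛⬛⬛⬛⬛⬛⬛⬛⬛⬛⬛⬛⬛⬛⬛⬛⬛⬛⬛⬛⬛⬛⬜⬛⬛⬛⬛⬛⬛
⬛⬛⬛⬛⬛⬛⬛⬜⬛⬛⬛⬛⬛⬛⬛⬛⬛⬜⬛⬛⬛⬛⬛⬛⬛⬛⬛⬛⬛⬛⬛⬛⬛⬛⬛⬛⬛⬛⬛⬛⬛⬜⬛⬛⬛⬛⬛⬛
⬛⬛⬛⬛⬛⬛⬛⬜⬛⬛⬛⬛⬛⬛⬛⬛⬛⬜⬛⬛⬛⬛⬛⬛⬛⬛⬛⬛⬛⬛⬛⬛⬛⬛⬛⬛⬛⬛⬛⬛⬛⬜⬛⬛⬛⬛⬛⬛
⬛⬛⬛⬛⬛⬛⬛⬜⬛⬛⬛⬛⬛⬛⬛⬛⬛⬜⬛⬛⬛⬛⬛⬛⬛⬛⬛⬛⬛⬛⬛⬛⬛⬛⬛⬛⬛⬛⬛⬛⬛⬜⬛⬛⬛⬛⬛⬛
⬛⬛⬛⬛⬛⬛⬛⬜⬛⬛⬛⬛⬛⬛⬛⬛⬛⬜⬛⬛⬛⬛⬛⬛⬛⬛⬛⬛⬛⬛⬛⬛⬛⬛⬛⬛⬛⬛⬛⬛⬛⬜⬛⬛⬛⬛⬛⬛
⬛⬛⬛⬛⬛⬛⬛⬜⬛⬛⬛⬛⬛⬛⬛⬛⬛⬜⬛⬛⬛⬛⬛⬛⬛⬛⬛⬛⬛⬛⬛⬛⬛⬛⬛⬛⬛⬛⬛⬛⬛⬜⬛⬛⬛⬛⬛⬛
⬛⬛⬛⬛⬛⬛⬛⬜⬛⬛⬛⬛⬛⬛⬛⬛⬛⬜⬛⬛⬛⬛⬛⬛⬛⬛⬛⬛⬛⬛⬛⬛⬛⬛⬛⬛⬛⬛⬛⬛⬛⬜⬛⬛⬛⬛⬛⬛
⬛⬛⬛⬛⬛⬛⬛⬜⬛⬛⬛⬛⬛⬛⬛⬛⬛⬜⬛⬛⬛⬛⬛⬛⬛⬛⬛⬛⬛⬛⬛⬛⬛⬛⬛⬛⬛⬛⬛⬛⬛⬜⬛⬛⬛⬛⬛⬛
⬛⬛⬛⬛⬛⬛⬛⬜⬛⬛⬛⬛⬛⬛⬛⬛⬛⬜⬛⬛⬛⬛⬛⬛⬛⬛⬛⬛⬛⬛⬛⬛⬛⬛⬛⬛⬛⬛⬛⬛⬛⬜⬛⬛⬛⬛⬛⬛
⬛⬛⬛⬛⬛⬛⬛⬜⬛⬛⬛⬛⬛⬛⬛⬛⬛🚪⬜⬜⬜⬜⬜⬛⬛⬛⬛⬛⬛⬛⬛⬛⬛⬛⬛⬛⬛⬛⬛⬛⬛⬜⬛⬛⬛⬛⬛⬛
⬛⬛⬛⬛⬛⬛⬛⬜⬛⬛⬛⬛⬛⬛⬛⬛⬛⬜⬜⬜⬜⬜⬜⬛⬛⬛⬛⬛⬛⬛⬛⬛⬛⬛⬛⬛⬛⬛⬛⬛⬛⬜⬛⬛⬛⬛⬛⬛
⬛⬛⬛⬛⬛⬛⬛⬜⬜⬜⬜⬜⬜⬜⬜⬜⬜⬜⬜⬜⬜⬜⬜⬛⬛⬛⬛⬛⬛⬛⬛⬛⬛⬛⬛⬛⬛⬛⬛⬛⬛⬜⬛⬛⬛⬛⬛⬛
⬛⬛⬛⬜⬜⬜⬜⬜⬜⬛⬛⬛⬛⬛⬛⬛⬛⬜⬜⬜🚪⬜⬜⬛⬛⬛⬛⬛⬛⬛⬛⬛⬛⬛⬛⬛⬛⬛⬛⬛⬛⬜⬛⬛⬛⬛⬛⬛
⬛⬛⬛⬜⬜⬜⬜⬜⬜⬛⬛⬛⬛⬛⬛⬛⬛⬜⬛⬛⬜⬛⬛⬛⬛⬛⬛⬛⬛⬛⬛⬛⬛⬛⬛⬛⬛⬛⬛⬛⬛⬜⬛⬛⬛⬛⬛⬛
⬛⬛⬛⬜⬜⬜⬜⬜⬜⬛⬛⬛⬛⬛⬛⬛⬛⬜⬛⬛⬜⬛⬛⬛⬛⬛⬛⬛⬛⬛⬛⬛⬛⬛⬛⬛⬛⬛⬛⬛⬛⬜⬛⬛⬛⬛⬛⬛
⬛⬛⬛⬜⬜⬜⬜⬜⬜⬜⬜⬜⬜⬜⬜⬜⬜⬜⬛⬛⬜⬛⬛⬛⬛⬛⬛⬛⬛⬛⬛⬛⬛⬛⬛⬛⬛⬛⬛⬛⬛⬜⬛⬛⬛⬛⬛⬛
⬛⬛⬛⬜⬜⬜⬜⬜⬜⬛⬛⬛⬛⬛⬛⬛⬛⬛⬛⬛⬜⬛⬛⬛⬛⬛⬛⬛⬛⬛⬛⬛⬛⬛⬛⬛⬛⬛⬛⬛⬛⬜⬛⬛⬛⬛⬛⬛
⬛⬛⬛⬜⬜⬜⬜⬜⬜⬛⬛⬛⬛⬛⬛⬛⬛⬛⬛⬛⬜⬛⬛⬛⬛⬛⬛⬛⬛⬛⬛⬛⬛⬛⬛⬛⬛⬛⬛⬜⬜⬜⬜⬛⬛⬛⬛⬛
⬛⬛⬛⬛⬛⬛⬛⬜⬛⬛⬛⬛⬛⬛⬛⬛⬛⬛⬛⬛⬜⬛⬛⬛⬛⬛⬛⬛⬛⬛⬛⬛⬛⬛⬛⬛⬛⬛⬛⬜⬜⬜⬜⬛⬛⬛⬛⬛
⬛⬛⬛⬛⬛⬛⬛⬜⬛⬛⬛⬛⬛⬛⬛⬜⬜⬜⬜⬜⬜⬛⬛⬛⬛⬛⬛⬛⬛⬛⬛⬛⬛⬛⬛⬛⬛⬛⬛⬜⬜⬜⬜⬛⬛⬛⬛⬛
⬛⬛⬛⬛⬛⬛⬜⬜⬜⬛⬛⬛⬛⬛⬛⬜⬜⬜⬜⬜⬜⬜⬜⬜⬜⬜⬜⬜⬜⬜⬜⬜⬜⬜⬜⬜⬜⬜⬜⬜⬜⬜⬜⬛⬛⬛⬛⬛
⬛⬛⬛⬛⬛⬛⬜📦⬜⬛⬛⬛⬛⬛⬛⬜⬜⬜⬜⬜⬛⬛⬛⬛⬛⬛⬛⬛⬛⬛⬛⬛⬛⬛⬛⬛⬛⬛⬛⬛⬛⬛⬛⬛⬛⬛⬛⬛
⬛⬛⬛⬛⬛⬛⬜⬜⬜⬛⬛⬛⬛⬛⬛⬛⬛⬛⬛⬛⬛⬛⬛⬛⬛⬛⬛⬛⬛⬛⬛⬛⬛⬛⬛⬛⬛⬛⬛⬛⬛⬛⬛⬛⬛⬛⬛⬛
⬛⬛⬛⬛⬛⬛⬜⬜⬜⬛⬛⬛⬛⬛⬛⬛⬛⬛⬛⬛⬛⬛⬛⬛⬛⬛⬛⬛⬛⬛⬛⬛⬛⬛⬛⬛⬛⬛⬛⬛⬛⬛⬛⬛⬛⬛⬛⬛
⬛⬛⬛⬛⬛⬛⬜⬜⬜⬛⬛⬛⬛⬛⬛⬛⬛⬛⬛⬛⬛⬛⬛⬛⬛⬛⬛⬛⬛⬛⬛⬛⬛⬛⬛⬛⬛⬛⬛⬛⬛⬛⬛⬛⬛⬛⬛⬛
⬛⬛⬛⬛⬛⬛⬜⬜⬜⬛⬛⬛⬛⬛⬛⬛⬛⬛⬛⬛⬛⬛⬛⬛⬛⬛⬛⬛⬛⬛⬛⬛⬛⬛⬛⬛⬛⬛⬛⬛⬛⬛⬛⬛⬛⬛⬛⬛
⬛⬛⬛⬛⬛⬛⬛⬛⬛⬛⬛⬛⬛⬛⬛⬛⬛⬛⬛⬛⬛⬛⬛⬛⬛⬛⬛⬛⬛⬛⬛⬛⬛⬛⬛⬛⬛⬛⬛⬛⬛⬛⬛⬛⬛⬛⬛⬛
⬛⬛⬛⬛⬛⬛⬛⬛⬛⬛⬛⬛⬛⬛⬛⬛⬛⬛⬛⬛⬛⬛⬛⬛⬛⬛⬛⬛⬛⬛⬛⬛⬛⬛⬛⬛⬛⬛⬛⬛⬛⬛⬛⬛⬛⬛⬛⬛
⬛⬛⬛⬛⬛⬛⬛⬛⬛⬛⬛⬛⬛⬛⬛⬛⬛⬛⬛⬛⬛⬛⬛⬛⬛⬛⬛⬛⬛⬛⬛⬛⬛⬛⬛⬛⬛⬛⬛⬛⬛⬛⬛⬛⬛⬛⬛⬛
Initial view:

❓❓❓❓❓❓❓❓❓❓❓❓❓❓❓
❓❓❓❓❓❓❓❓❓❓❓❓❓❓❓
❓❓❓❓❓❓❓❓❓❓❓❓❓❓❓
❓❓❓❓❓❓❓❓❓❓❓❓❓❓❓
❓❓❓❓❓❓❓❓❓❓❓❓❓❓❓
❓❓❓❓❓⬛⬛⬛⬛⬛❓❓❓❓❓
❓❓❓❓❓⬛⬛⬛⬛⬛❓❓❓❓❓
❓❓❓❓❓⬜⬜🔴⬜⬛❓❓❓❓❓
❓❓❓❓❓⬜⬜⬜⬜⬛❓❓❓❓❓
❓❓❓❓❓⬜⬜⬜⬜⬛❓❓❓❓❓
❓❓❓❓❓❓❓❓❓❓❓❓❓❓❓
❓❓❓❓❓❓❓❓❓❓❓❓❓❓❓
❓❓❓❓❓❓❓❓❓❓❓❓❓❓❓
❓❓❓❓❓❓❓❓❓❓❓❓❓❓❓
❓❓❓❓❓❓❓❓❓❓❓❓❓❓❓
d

❓❓❓❓❓❓❓❓❓❓❓❓❓❓❓
❓❓❓❓❓❓❓❓❓❓❓❓❓❓❓
❓❓❓❓❓❓❓❓❓❓❓❓❓❓❓
❓❓❓❓❓❓❓❓❓❓❓❓❓❓❓
❓❓❓❓❓❓❓❓❓❓❓❓❓❓❓
❓❓❓❓⬛⬛⬛⬛⬛⬛❓❓❓❓❓
❓❓❓❓⬛⬛⬛⬛⬛⬛❓❓❓❓❓
❓❓❓❓⬜⬜⬜🔴⬛⬛❓❓❓❓❓
❓❓❓❓⬜⬜⬜⬜⬛⬛❓❓❓❓❓
❓❓❓❓⬜⬜⬜⬜⬛⬛❓❓❓❓❓
❓❓❓❓❓❓❓❓❓❓❓❓❓❓❓
❓❓❓❓❓❓❓❓❓❓❓❓❓❓❓
❓❓❓❓❓❓❓❓❓❓❓❓❓❓❓
❓❓❓❓❓❓❓❓❓❓❓❓❓❓❓
❓❓❓❓❓❓❓❓❓❓❓❓❓❓❓

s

❓❓❓❓❓❓❓❓❓❓❓❓❓❓❓
❓❓❓❓❓❓❓❓❓❓❓❓❓❓❓
❓❓❓❓❓❓❓❓❓❓❓❓❓❓❓
❓❓❓❓❓❓❓❓❓❓❓❓❓❓❓
❓❓❓❓⬛⬛⬛⬛⬛⬛❓❓❓❓❓
❓❓❓❓⬛⬛⬛⬛⬛⬛❓❓❓❓❓
❓❓❓❓⬜⬜⬜⬜⬛⬛❓❓❓❓❓
❓❓❓❓⬜⬜⬜🔴⬛⬛❓❓❓❓❓
❓❓❓❓⬜⬜⬜⬜⬛⬛❓❓❓❓❓
❓❓❓❓❓🚪⬜⬜⬛⬛❓❓❓❓❓
❓❓❓❓❓❓❓❓❓❓❓❓❓❓❓
❓❓❓❓❓❓❓❓❓❓❓❓❓❓❓
❓❓❓❓❓❓❓❓❓❓❓❓❓❓❓
❓❓❓❓❓❓❓❓❓❓❓❓❓❓❓
❓❓❓❓❓❓❓❓❓❓❓❓❓❓❓

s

❓❓❓❓❓❓❓❓❓❓❓❓❓❓❓
❓❓❓❓❓❓❓❓❓❓❓❓❓❓❓
❓❓❓❓❓❓❓❓❓❓❓❓❓❓❓
❓❓❓❓⬛⬛⬛⬛⬛⬛❓❓❓❓❓
❓❓❓❓⬛⬛⬛⬛⬛⬛❓❓❓❓❓
❓❓❓❓⬜⬜⬜⬜⬛⬛❓❓❓❓❓
❓❓❓❓⬜⬜⬜⬜⬛⬛❓❓❓❓❓
❓❓❓❓⬜⬜⬜🔴⬛⬛❓❓❓❓❓
❓❓❓❓❓🚪⬜⬜⬛⬛❓❓❓❓❓
❓❓❓❓❓⬜⬛⬛⬛⬛❓❓❓❓❓
❓❓❓❓❓❓❓❓❓❓❓❓❓❓❓
❓❓❓❓❓❓❓❓❓❓❓❓❓❓❓
❓❓❓❓❓❓❓❓❓❓❓❓❓❓❓
❓❓❓❓❓❓❓❓❓❓❓❓❓❓❓
❓❓❓❓❓❓❓❓❓❓❓❓❓❓❓

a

❓❓❓❓❓❓❓❓❓❓❓❓❓❓❓
❓❓❓❓❓❓❓❓❓❓❓❓❓❓❓
❓❓❓❓❓❓❓❓❓❓❓❓❓❓❓
❓❓❓❓❓⬛⬛⬛⬛⬛⬛❓❓❓❓
❓❓❓❓❓⬛⬛⬛⬛⬛⬛❓❓❓❓
❓❓❓❓❓⬜⬜⬜⬜⬛⬛❓❓❓❓
❓❓❓❓❓⬜⬜⬜⬜⬛⬛❓❓❓❓
❓❓❓❓❓⬜⬜🔴⬜⬛⬛❓❓❓❓
❓❓❓❓❓⬜🚪⬜⬜⬛⬛❓❓❓❓
❓❓❓❓❓⬛⬜⬛⬛⬛⬛❓❓❓❓
❓❓❓❓❓❓❓❓❓❓❓❓❓❓❓
❓❓❓❓❓❓❓❓❓❓❓❓❓❓❓
❓❓❓❓❓❓❓❓❓❓❓❓❓❓❓
❓❓❓❓❓❓❓❓❓❓❓❓❓❓❓
❓❓❓❓❓❓❓❓❓❓❓❓❓❓❓

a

❓❓❓❓❓❓❓❓❓❓❓❓❓❓❓
❓❓❓❓❓❓❓❓❓❓❓❓❓❓❓
❓❓❓❓❓❓❓❓❓❓❓❓❓❓❓
❓❓❓❓❓❓⬛⬛⬛⬛⬛⬛❓❓❓
❓❓❓❓❓❓⬛⬛⬛⬛⬛⬛❓❓❓
❓❓❓❓❓⬜⬜⬜⬜⬜⬛⬛❓❓❓
❓❓❓❓❓⬜⬜⬜⬜⬜⬛⬛❓❓❓
❓❓❓❓❓⬜⬜🔴⬜⬜⬛⬛❓❓❓
❓❓❓❓❓⬜⬜🚪⬜⬜⬛⬛❓❓❓
❓❓❓❓❓⬛⬛⬜⬛⬛⬛⬛❓❓❓
❓❓❓❓❓❓❓❓❓❓❓❓❓❓❓
❓❓❓❓❓❓❓❓❓❓❓❓❓❓❓
❓❓❓❓❓❓❓❓❓❓❓❓❓❓❓
❓❓❓❓❓❓❓❓❓❓❓❓❓❓❓
❓❓❓❓❓❓❓❓❓❓❓❓❓❓❓

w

❓❓❓❓❓❓❓❓❓❓❓❓❓❓❓
❓❓❓❓❓❓❓❓❓❓❓❓❓❓❓
❓❓❓❓❓❓❓❓❓❓❓❓❓❓❓
❓❓❓❓❓❓❓❓❓❓❓❓❓❓❓
❓❓❓❓❓❓⬛⬛⬛⬛⬛⬛❓❓❓
❓❓❓❓❓⬛⬛⬛⬛⬛⬛⬛❓❓❓
❓❓❓❓❓⬜⬜⬜⬜⬜⬛⬛❓❓❓
❓❓❓❓❓⬜⬜🔴⬜⬜⬛⬛❓❓❓
❓❓❓❓❓⬜⬜⬜⬜⬜⬛⬛❓❓❓
❓❓❓❓❓⬜⬜🚪⬜⬜⬛⬛❓❓❓
❓❓❓❓❓⬛⬛⬜⬛⬛⬛⬛❓❓❓
❓❓❓❓❓❓❓❓❓❓❓❓❓❓❓
❓❓❓❓❓❓❓❓❓❓❓❓❓❓❓
❓❓❓❓❓❓❓❓❓❓❓❓❓❓❓
❓❓❓❓❓❓❓❓❓❓❓❓❓❓❓

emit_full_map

❓⬛⬛⬛⬛⬛⬛
⬛⬛⬛⬛⬛⬛⬛
⬜⬜⬜⬜⬜⬛⬛
⬜⬜🔴⬜⬜⬛⬛
⬜⬜⬜⬜⬜⬛⬛
⬜⬜🚪⬜⬜⬛⬛
⬛⬛⬜⬛⬛⬛⬛

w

❓❓❓❓❓❓❓❓❓❓❓❓❓❓❓
❓❓❓❓❓❓❓❓❓❓❓❓❓❓❓
❓❓❓❓❓❓❓❓❓❓❓❓❓❓❓
❓❓❓❓❓❓❓❓❓❓❓❓❓❓❓
❓❓❓❓❓❓❓❓❓❓❓❓❓❓❓
❓❓❓❓❓⬛⬛⬛⬛⬛⬛⬛❓❓❓
❓❓❓❓❓⬛⬛⬛⬛⬛⬛⬛❓❓❓
❓❓❓❓❓⬜⬜🔴⬜⬜⬛⬛❓❓❓
❓❓❓❓❓⬜⬜⬜⬜⬜⬛⬛❓❓❓
❓❓❓❓❓⬜⬜⬜⬜⬜⬛⬛❓❓❓
❓❓❓❓❓⬜⬜🚪⬜⬜⬛⬛❓❓❓
❓❓❓❓❓⬛⬛⬜⬛⬛⬛⬛❓❓❓
❓❓❓❓❓❓❓❓❓❓❓❓❓❓❓
❓❓❓❓❓❓❓❓❓❓❓❓❓❓❓
❓❓❓❓❓❓❓❓❓❓❓❓❓❓❓

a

❓❓❓❓❓❓❓❓❓❓❓❓❓❓❓
❓❓❓❓❓❓❓❓❓❓❓❓❓❓❓
❓❓❓❓❓❓❓❓❓❓❓❓❓❓❓
❓❓❓❓❓❓❓❓❓❓❓❓❓❓❓
❓❓❓❓❓❓❓❓❓❓❓❓❓❓❓
❓❓❓❓❓⬜⬛⬛⬛⬛⬛⬛⬛❓❓
❓❓❓❓❓⬜⬛⬛⬛⬛⬛⬛⬛❓❓
❓❓❓❓❓🚪⬜🔴⬜⬜⬜⬛⬛❓❓
❓❓❓❓❓⬜⬜⬜⬜⬜⬜⬛⬛❓❓
❓❓❓❓❓⬜⬜⬜⬜⬜⬜⬛⬛❓❓
❓❓❓❓❓❓⬜⬜🚪⬜⬜⬛⬛❓❓
❓❓❓❓❓❓⬛⬛⬜⬛⬛⬛⬛❓❓
❓❓❓❓❓❓❓❓❓❓❓❓❓❓❓
❓❓❓❓❓❓❓❓❓❓❓❓❓❓❓
❓❓❓❓❓❓❓❓❓❓❓❓❓❓❓

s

❓❓❓❓❓❓❓❓❓❓❓❓❓❓❓
❓❓❓❓❓❓❓❓❓❓❓❓❓❓❓
❓❓❓❓❓❓❓❓❓❓❓❓❓❓❓
❓❓❓❓❓❓❓❓❓❓❓❓❓❓❓
❓❓❓❓❓⬜⬛⬛⬛⬛⬛⬛⬛❓❓
❓❓❓❓❓⬜⬛⬛⬛⬛⬛⬛⬛❓❓
❓❓❓❓❓🚪⬜⬜⬜⬜⬜⬛⬛❓❓
❓❓❓❓❓⬜⬜🔴⬜⬜⬜⬛⬛❓❓
❓❓❓❓❓⬜⬜⬜⬜⬜⬜⬛⬛❓❓
❓❓❓❓❓⬜⬜⬜🚪⬜⬜⬛⬛❓❓
❓❓❓❓❓❓⬛⬛⬜⬛⬛⬛⬛❓❓
❓❓❓❓❓❓❓❓❓❓❓❓❓❓❓
❓❓❓❓❓❓❓❓❓❓❓❓❓❓❓
❓❓❓❓❓❓❓❓❓❓❓❓❓❓❓
❓❓❓❓❓❓❓❓❓❓❓❓❓❓❓

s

❓❓❓❓❓❓❓❓❓❓❓❓❓❓❓
❓❓❓❓❓❓❓❓❓❓❓❓❓❓❓
❓❓❓❓❓❓❓❓❓❓❓❓❓❓❓
❓❓❓❓❓⬜⬛⬛⬛⬛⬛⬛⬛❓❓
❓❓❓❓❓⬜⬛⬛⬛⬛⬛⬛⬛❓❓
❓❓❓❓❓🚪⬜⬜⬜⬜⬜⬛⬛❓❓
❓❓❓❓❓⬜⬜⬜⬜⬜⬜⬛⬛❓❓
❓❓❓❓❓⬜⬜🔴⬜⬜⬜⬛⬛❓❓
❓❓❓❓❓⬜⬜⬜🚪⬜⬜⬛⬛❓❓
❓❓❓❓❓⬜⬛⬛⬜⬛⬛⬛⬛❓❓
❓❓❓❓❓❓❓❓❓❓❓❓❓❓❓
❓❓❓❓❓❓❓❓❓❓❓❓❓❓❓
❓❓❓❓❓❓❓❓❓❓❓❓❓❓❓
❓❓❓❓❓❓❓❓❓❓❓❓❓❓❓
❓❓❓❓❓❓❓❓❓❓❓❓❓❓❓

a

❓❓❓❓❓❓❓❓❓❓❓❓❓❓❓
❓❓❓❓❓❓❓❓❓❓❓❓❓❓❓
❓❓❓❓❓❓❓❓❓❓❓❓❓❓❓
❓❓❓❓❓❓⬜⬛⬛⬛⬛⬛⬛⬛❓
❓❓❓❓❓❓⬜⬛⬛⬛⬛⬛⬛⬛❓
❓❓❓❓❓⬛🚪⬜⬜⬜⬜⬜⬛⬛❓
❓❓❓❓❓⬛⬜⬜⬜⬜⬜⬜⬛⬛❓
❓❓❓❓❓⬜⬜🔴⬜⬜⬜⬜⬛⬛❓
❓❓❓❓❓⬛⬜⬜⬜🚪⬜⬜⬛⬛❓
❓❓❓❓❓⬛⬜⬛⬛⬜⬛⬛⬛⬛❓
❓❓❓❓❓❓❓❓❓❓❓❓❓❓❓
❓❓❓❓❓❓❓❓❓❓❓❓❓❓❓
❓❓❓❓❓❓❓❓❓❓❓❓❓❓❓
❓❓❓❓❓❓❓❓❓❓❓❓❓❓❓
❓❓❓❓❓❓❓❓❓❓❓❓❓❓❓

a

❓❓❓❓❓❓❓❓❓❓❓❓❓❓❓
❓❓❓❓❓❓❓❓❓❓❓❓❓❓❓
❓❓❓❓❓❓❓❓❓❓❓❓❓❓❓
❓❓❓❓❓❓❓⬜⬛⬛⬛⬛⬛⬛⬛
❓❓❓❓❓❓❓⬜⬛⬛⬛⬛⬛⬛⬛
❓❓❓❓❓⬛⬛🚪⬜⬜⬜⬜⬜⬛⬛
❓❓❓❓❓⬛⬛⬜⬜⬜⬜⬜⬜⬛⬛
❓❓❓❓❓⬜⬜🔴⬜⬜⬜⬜⬜⬛⬛
❓❓❓❓❓⬛⬛⬜⬜⬜🚪⬜⬜⬛⬛
❓❓❓❓❓⬛⬛⬜⬛⬛⬜⬛⬛⬛⬛
❓❓❓❓❓❓❓❓❓❓❓❓❓❓❓
❓❓❓❓❓❓❓❓❓❓❓❓❓❓❓
❓❓❓❓❓❓❓❓❓❓❓❓❓❓❓
❓❓❓❓❓❓❓❓❓❓❓❓❓❓❓
❓❓❓❓❓❓❓❓❓❓❓❓❓❓❓

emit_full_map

❓❓⬜⬛⬛⬛⬛⬛⬛⬛
❓❓⬜⬛⬛⬛⬛⬛⬛⬛
⬛⬛🚪⬜⬜⬜⬜⬜⬛⬛
⬛⬛⬜⬜⬜⬜⬜⬜⬛⬛
⬜⬜🔴⬜⬜⬜⬜⬜⬛⬛
⬛⬛⬜⬜⬜🚪⬜⬜⬛⬛
⬛⬛⬜⬛⬛⬜⬛⬛⬛⬛


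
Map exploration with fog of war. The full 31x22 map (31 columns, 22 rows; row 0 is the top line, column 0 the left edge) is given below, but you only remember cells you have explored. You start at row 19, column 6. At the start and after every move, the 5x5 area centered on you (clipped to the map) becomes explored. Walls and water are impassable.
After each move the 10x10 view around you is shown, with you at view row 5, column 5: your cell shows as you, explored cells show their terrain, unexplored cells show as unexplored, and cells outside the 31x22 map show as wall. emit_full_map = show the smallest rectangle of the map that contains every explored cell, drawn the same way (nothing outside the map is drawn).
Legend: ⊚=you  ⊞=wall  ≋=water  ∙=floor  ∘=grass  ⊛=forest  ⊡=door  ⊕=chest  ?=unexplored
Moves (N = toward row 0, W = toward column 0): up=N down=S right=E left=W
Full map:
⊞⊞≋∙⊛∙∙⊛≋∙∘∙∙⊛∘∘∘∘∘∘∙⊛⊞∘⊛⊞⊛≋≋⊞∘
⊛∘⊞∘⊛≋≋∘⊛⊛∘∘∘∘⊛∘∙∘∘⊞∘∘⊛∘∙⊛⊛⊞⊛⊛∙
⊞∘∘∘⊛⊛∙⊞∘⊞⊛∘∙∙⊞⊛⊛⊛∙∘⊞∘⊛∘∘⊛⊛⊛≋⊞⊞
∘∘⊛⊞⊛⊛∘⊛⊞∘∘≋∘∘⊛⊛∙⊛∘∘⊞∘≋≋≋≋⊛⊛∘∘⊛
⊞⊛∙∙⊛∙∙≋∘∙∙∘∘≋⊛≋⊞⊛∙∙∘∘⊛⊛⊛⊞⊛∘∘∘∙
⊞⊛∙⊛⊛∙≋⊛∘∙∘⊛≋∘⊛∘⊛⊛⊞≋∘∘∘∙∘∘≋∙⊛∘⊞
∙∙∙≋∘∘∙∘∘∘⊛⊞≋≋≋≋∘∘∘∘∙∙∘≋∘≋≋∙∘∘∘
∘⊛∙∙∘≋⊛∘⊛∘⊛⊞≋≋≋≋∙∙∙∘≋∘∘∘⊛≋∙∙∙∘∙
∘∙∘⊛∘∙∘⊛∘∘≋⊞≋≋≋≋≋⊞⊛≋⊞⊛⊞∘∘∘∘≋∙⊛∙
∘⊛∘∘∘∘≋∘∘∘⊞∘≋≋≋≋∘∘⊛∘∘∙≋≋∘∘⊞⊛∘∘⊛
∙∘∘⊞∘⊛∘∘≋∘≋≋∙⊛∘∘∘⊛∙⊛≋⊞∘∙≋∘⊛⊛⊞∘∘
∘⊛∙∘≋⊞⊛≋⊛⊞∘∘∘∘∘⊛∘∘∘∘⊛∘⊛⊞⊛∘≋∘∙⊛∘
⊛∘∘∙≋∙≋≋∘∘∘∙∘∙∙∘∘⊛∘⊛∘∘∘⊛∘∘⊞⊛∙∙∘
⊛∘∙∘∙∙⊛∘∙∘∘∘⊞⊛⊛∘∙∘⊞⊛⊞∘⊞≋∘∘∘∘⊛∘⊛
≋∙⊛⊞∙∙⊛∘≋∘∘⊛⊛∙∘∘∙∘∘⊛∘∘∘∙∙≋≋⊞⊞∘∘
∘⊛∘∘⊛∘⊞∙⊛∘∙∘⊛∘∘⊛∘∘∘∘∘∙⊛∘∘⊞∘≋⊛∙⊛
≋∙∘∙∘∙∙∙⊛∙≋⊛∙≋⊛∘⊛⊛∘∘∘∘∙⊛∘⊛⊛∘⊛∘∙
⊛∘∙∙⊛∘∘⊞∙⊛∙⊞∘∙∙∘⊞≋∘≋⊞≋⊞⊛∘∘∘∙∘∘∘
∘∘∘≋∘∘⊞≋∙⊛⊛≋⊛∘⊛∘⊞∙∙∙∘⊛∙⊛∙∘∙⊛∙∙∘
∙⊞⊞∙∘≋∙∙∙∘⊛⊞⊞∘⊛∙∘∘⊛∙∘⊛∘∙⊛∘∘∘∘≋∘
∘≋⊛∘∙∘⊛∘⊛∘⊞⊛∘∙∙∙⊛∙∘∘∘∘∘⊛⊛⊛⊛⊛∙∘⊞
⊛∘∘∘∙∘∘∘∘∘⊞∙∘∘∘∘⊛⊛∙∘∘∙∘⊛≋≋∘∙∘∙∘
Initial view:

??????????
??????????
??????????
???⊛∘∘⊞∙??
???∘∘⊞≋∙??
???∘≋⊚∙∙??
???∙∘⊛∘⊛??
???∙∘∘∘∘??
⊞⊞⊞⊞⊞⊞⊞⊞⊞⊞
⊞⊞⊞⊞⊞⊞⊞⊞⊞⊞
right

??????????
??????????
??????????
??⊛∘∘⊞∙⊛??
??∘∘⊞≋∙⊛??
??∘≋∙⊚∙∘??
??∙∘⊛∘⊛∘??
??∙∘∘∘∘∘??
⊞⊞⊞⊞⊞⊞⊞⊞⊞⊞
⊞⊞⊞⊞⊞⊞⊞⊞⊞⊞

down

??????????
??????????
??⊛∘∘⊞∙⊛??
??∘∘⊞≋∙⊛??
??∘≋∙∙∙∘??
??∙∘⊛⊚⊛∘??
??∙∘∘∘∘∘??
⊞⊞⊞⊞⊞⊞⊞⊞⊞⊞
⊞⊞⊞⊞⊞⊞⊞⊞⊞⊞
⊞⊞⊞⊞⊞⊞⊞⊞⊞⊞

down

??????????
??⊛∘∘⊞∙⊛??
??∘∘⊞≋∙⊛??
??∘≋∙∙∙∘??
??∙∘⊛∘⊛∘??
??∙∘∘⊚∘∘??
⊞⊞⊞⊞⊞⊞⊞⊞⊞⊞
⊞⊞⊞⊞⊞⊞⊞⊞⊞⊞
⊞⊞⊞⊞⊞⊞⊞⊞⊞⊞
⊞⊞⊞⊞⊞⊞⊞⊞⊞⊞

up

??????????
??????????
??⊛∘∘⊞∙⊛??
??∘∘⊞≋∙⊛??
??∘≋∙∙∙∘??
??∙∘⊛⊚⊛∘??
??∙∘∘∘∘∘??
⊞⊞⊞⊞⊞⊞⊞⊞⊞⊞
⊞⊞⊞⊞⊞⊞⊞⊞⊞⊞
⊞⊞⊞⊞⊞⊞⊞⊞⊞⊞

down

??????????
??⊛∘∘⊞∙⊛??
??∘∘⊞≋∙⊛??
??∘≋∙∙∙∘??
??∙∘⊛∘⊛∘??
??∙∘∘⊚∘∘??
⊞⊞⊞⊞⊞⊞⊞⊞⊞⊞
⊞⊞⊞⊞⊞⊞⊞⊞⊞⊞
⊞⊞⊞⊞⊞⊞⊞⊞⊞⊞
⊞⊞⊞⊞⊞⊞⊞⊞⊞⊞

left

??????????
???⊛∘∘⊞∙⊛?
???∘∘⊞≋∙⊛?
???∘≋∙∙∙∘?
???∙∘⊛∘⊛∘?
???∙∘⊚∘∘∘?
⊞⊞⊞⊞⊞⊞⊞⊞⊞⊞
⊞⊞⊞⊞⊞⊞⊞⊞⊞⊞
⊞⊞⊞⊞⊞⊞⊞⊞⊞⊞
⊞⊞⊞⊞⊞⊞⊞⊞⊞⊞

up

??????????
??????????
???⊛∘∘⊞∙⊛?
???∘∘⊞≋∙⊛?
???∘≋∙∙∙∘?
???∙∘⊚∘⊛∘?
???∙∘∘∘∘∘?
⊞⊞⊞⊞⊞⊞⊞⊞⊞⊞
⊞⊞⊞⊞⊞⊞⊞⊞⊞⊞
⊞⊞⊞⊞⊞⊞⊞⊞⊞⊞

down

??????????
???⊛∘∘⊞∙⊛?
???∘∘⊞≋∙⊛?
???∘≋∙∙∙∘?
???∙∘⊛∘⊛∘?
???∙∘⊚∘∘∘?
⊞⊞⊞⊞⊞⊞⊞⊞⊞⊞
⊞⊞⊞⊞⊞⊞⊞⊞⊞⊞
⊞⊞⊞⊞⊞⊞⊞⊞⊞⊞
⊞⊞⊞⊞⊞⊞⊞⊞⊞⊞

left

??????????
????⊛∘∘⊞∙⊛
????∘∘⊞≋∙⊛
???∙∘≋∙∙∙∘
???∘∙∘⊛∘⊛∘
???∘∙⊚∘∘∘∘
⊞⊞⊞⊞⊞⊞⊞⊞⊞⊞
⊞⊞⊞⊞⊞⊞⊞⊞⊞⊞
⊞⊞⊞⊞⊞⊞⊞⊞⊞⊞
⊞⊞⊞⊞⊞⊞⊞⊞⊞⊞

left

⊞?????????
⊞????⊛∘∘⊞∙
⊞????∘∘⊞≋∙
⊞??⊞∙∘≋∙∙∙
⊞??⊛∘∙∘⊛∘⊛
⊞??∘∘⊚∘∘∘∘
⊞⊞⊞⊞⊞⊞⊞⊞⊞⊞
⊞⊞⊞⊞⊞⊞⊞⊞⊞⊞
⊞⊞⊞⊞⊞⊞⊞⊞⊞⊞
⊞⊞⊞⊞⊞⊞⊞⊞⊞⊞

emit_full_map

??⊛∘∘⊞∙⊛
??∘∘⊞≋∙⊛
⊞∙∘≋∙∙∙∘
⊛∘∙∘⊛∘⊛∘
∘∘⊚∘∘∘∘∘

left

⊞⊞????????
⊞⊞????⊛∘∘⊞
⊞⊞????∘∘⊞≋
⊞⊞?⊞⊞∙∘≋∙∙
⊞⊞?≋⊛∘∙∘⊛∘
⊞⊞?∘∘⊚∙∘∘∘
⊞⊞⊞⊞⊞⊞⊞⊞⊞⊞
⊞⊞⊞⊞⊞⊞⊞⊞⊞⊞
⊞⊞⊞⊞⊞⊞⊞⊞⊞⊞
⊞⊞⊞⊞⊞⊞⊞⊞⊞⊞

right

⊞?????????
⊞????⊛∘∘⊞∙
⊞????∘∘⊞≋∙
⊞?⊞⊞∙∘≋∙∙∙
⊞?≋⊛∘∙∘⊛∘⊛
⊞?∘∘∘⊚∘∘∘∘
⊞⊞⊞⊞⊞⊞⊞⊞⊞⊞
⊞⊞⊞⊞⊞⊞⊞⊞⊞⊞
⊞⊞⊞⊞⊞⊞⊞⊞⊞⊞
⊞⊞⊞⊞⊞⊞⊞⊞⊞⊞

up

⊞?????????
⊞?????????
⊞????⊛∘∘⊞∙
⊞??∘≋∘∘⊞≋∙
⊞?⊞⊞∙∘≋∙∙∙
⊞?≋⊛∘⊚∘⊛∘⊛
⊞?∘∘∘∙∘∘∘∘
⊞⊞⊞⊞⊞⊞⊞⊞⊞⊞
⊞⊞⊞⊞⊞⊞⊞⊞⊞⊞
⊞⊞⊞⊞⊞⊞⊞⊞⊞⊞

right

??????????
??????????
????⊛∘∘⊞∙⊛
??∘≋∘∘⊞≋∙⊛
?⊞⊞∙∘≋∙∙∙∘
?≋⊛∘∙⊚⊛∘⊛∘
?∘∘∘∙∘∘∘∘∘
⊞⊞⊞⊞⊞⊞⊞⊞⊞⊞
⊞⊞⊞⊞⊞⊞⊞⊞⊞⊞
⊞⊞⊞⊞⊞⊞⊞⊞⊞⊞

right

??????????
??????????
???⊛∘∘⊞∙⊛?
?∘≋∘∘⊞≋∙⊛?
⊞⊞∙∘≋∙∙∙∘?
≋⊛∘∙∘⊚∘⊛∘?
∘∘∘∙∘∘∘∘∘?
⊞⊞⊞⊞⊞⊞⊞⊞⊞⊞
⊞⊞⊞⊞⊞⊞⊞⊞⊞⊞
⊞⊞⊞⊞⊞⊞⊞⊞⊞⊞

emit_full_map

???⊛∘∘⊞∙⊛
?∘≋∘∘⊞≋∙⊛
⊞⊞∙∘≋∙∙∙∘
≋⊛∘∙∘⊚∘⊛∘
∘∘∘∙∘∘∘∘∘

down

??????????
???⊛∘∘⊞∙⊛?
?∘≋∘∘⊞≋∙⊛?
⊞⊞∙∘≋∙∙∙∘?
≋⊛∘∙∘⊛∘⊛∘?
∘∘∘∙∘⊚∘∘∘?
⊞⊞⊞⊞⊞⊞⊞⊞⊞⊞
⊞⊞⊞⊞⊞⊞⊞⊞⊞⊞
⊞⊞⊞⊞⊞⊞⊞⊞⊞⊞
⊞⊞⊞⊞⊞⊞⊞⊞⊞⊞

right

??????????
??⊛∘∘⊞∙⊛??
∘≋∘∘⊞≋∙⊛??
⊞∙∘≋∙∙∙∘??
⊛∘∙∘⊛∘⊛∘??
∘∘∙∘∘⊚∘∘??
⊞⊞⊞⊞⊞⊞⊞⊞⊞⊞
⊞⊞⊞⊞⊞⊞⊞⊞⊞⊞
⊞⊞⊞⊞⊞⊞⊞⊞⊞⊞
⊞⊞⊞⊞⊞⊞⊞⊞⊞⊞

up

??????????
??????????
??⊛∘∘⊞∙⊛??
∘≋∘∘⊞≋∙⊛??
⊞∙∘≋∙∙∙∘??
⊛∘∙∘⊛⊚⊛∘??
∘∘∙∘∘∘∘∘??
⊞⊞⊞⊞⊞⊞⊞⊞⊞⊞
⊞⊞⊞⊞⊞⊞⊞⊞⊞⊞
⊞⊞⊞⊞⊞⊞⊞⊞⊞⊞

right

??????????
??????????
?⊛∘∘⊞∙⊛???
≋∘∘⊞≋∙⊛⊛??
∙∘≋∙∙∙∘⊛??
∘∙∘⊛∘⊚∘⊞??
∘∙∘∘∘∘∘⊞??
⊞⊞⊞⊞⊞⊞⊞⊞⊞⊞
⊞⊞⊞⊞⊞⊞⊞⊞⊞⊞
⊞⊞⊞⊞⊞⊞⊞⊞⊞⊞

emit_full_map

???⊛∘∘⊞∙⊛?
?∘≋∘∘⊞≋∙⊛⊛
⊞⊞∙∘≋∙∙∙∘⊛
≋⊛∘∙∘⊛∘⊚∘⊞
∘∘∘∙∘∘∘∘∘⊞

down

??????????
?⊛∘∘⊞∙⊛???
≋∘∘⊞≋∙⊛⊛??
∙∘≋∙∙∙∘⊛??
∘∙∘⊛∘⊛∘⊞??
∘∙∘∘∘⊚∘⊞??
⊞⊞⊞⊞⊞⊞⊞⊞⊞⊞
⊞⊞⊞⊞⊞⊞⊞⊞⊞⊞
⊞⊞⊞⊞⊞⊞⊞⊞⊞⊞
⊞⊞⊞⊞⊞⊞⊞⊞⊞⊞

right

??????????
⊛∘∘⊞∙⊛????
∘∘⊞≋∙⊛⊛???
∘≋∙∙∙∘⊛⊞??
∙∘⊛∘⊛∘⊞⊛??
∙∘∘∘∘⊚⊞∙??
⊞⊞⊞⊞⊞⊞⊞⊞⊞⊞
⊞⊞⊞⊞⊞⊞⊞⊞⊞⊞
⊞⊞⊞⊞⊞⊞⊞⊞⊞⊞
⊞⊞⊞⊞⊞⊞⊞⊞⊞⊞

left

??????????
?⊛∘∘⊞∙⊛???
≋∘∘⊞≋∙⊛⊛??
∙∘≋∙∙∙∘⊛⊞?
∘∙∘⊛∘⊛∘⊞⊛?
∘∙∘∘∘⊚∘⊞∙?
⊞⊞⊞⊞⊞⊞⊞⊞⊞⊞
⊞⊞⊞⊞⊞⊞⊞⊞⊞⊞
⊞⊞⊞⊞⊞⊞⊞⊞⊞⊞
⊞⊞⊞⊞⊞⊞⊞⊞⊞⊞

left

??????????
??⊛∘∘⊞∙⊛??
∘≋∘∘⊞≋∙⊛⊛?
⊞∙∘≋∙∙∙∘⊛⊞
⊛∘∙∘⊛∘⊛∘⊞⊛
∘∘∙∘∘⊚∘∘⊞∙
⊞⊞⊞⊞⊞⊞⊞⊞⊞⊞
⊞⊞⊞⊞⊞⊞⊞⊞⊞⊞
⊞⊞⊞⊞⊞⊞⊞⊞⊞⊞
⊞⊞⊞⊞⊞⊞⊞⊞⊞⊞

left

??????????
???⊛∘∘⊞∙⊛?
?∘≋∘∘⊞≋∙⊛⊛
⊞⊞∙∘≋∙∙∙∘⊛
≋⊛∘∙∘⊛∘⊛∘⊞
∘∘∘∙∘⊚∘∘∘⊞
⊞⊞⊞⊞⊞⊞⊞⊞⊞⊞
⊞⊞⊞⊞⊞⊞⊞⊞⊞⊞
⊞⊞⊞⊞⊞⊞⊞⊞⊞⊞
⊞⊞⊞⊞⊞⊞⊞⊞⊞⊞

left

??????????
????⊛∘∘⊞∙⊛
??∘≋∘∘⊞≋∙⊛
?⊞⊞∙∘≋∙∙∙∘
?≋⊛∘∙∘⊛∘⊛∘
?∘∘∘∙⊚∘∘∘∘
⊞⊞⊞⊞⊞⊞⊞⊞⊞⊞
⊞⊞⊞⊞⊞⊞⊞⊞⊞⊞
⊞⊞⊞⊞⊞⊞⊞⊞⊞⊞
⊞⊞⊞⊞⊞⊞⊞⊞⊞⊞

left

⊞?????????
⊞????⊛∘∘⊞∙
⊞??∘≋∘∘⊞≋∙
⊞?⊞⊞∙∘≋∙∙∙
⊞?≋⊛∘∙∘⊛∘⊛
⊞?∘∘∘⊚∘∘∘∘
⊞⊞⊞⊞⊞⊞⊞⊞⊞⊞
⊞⊞⊞⊞⊞⊞⊞⊞⊞⊞
⊞⊞⊞⊞⊞⊞⊞⊞⊞⊞
⊞⊞⊞⊞⊞⊞⊞⊞⊞⊞

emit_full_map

???⊛∘∘⊞∙⊛??
?∘≋∘∘⊞≋∙⊛⊛?
⊞⊞∙∘≋∙∙∙∘⊛⊞
≋⊛∘∙∘⊛∘⊛∘⊞⊛
∘∘∘⊚∘∘∘∘∘⊞∙

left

⊞⊞????????
⊞⊞????⊛∘∘⊞
⊞⊞??∘≋∘∘⊞≋
⊞⊞?⊞⊞∙∘≋∙∙
⊞⊞?≋⊛∘∙∘⊛∘
⊞⊞?∘∘⊚∙∘∘∘
⊞⊞⊞⊞⊞⊞⊞⊞⊞⊞
⊞⊞⊞⊞⊞⊞⊞⊞⊞⊞
⊞⊞⊞⊞⊞⊞⊞⊞⊞⊞
⊞⊞⊞⊞⊞⊞⊞⊞⊞⊞

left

⊞⊞⊞???????
⊞⊞⊞????⊛∘∘
⊞⊞⊞??∘≋∘∘⊞
⊞⊞⊞∙⊞⊞∙∘≋∙
⊞⊞⊞∘≋⊛∘∙∘⊛
⊞⊞⊞⊛∘⊚∘∙∘∘
⊞⊞⊞⊞⊞⊞⊞⊞⊞⊞
⊞⊞⊞⊞⊞⊞⊞⊞⊞⊞
⊞⊞⊞⊞⊞⊞⊞⊞⊞⊞
⊞⊞⊞⊞⊞⊞⊞⊞⊞⊞

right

⊞⊞????????
⊞⊞????⊛∘∘⊞
⊞⊞??∘≋∘∘⊞≋
⊞⊞∙⊞⊞∙∘≋∙∙
⊞⊞∘≋⊛∘∙∘⊛∘
⊞⊞⊛∘∘⊚∙∘∘∘
⊞⊞⊞⊞⊞⊞⊞⊞⊞⊞
⊞⊞⊞⊞⊞⊞⊞⊞⊞⊞
⊞⊞⊞⊞⊞⊞⊞⊞⊞⊞
⊞⊞⊞⊞⊞⊞⊞⊞⊞⊞

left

⊞⊞⊞???????
⊞⊞⊞????⊛∘∘
⊞⊞⊞??∘≋∘∘⊞
⊞⊞⊞∙⊞⊞∙∘≋∙
⊞⊞⊞∘≋⊛∘∙∘⊛
⊞⊞⊞⊛∘⊚∘∙∘∘
⊞⊞⊞⊞⊞⊞⊞⊞⊞⊞
⊞⊞⊞⊞⊞⊞⊞⊞⊞⊞
⊞⊞⊞⊞⊞⊞⊞⊞⊞⊞
⊞⊞⊞⊞⊞⊞⊞⊞⊞⊞

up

⊞⊞⊞???????
⊞⊞⊞???????
⊞⊞⊞????⊛∘∘
⊞⊞⊞∘∘∘≋∘∘⊞
⊞⊞⊞∙⊞⊞∙∘≋∙
⊞⊞⊞∘≋⊚∘∙∘⊛
⊞⊞⊞⊛∘∘∘∙∘∘
⊞⊞⊞⊞⊞⊞⊞⊞⊞⊞
⊞⊞⊞⊞⊞⊞⊞⊞⊞⊞
⊞⊞⊞⊞⊞⊞⊞⊞⊞⊞

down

⊞⊞⊞???????
⊞⊞⊞????⊛∘∘
⊞⊞⊞∘∘∘≋∘∘⊞
⊞⊞⊞∙⊞⊞∙∘≋∙
⊞⊞⊞∘≋⊛∘∙∘⊛
⊞⊞⊞⊛∘⊚∘∙∘∘
⊞⊞⊞⊞⊞⊞⊞⊞⊞⊞
⊞⊞⊞⊞⊞⊞⊞⊞⊞⊞
⊞⊞⊞⊞⊞⊞⊞⊞⊞⊞
⊞⊞⊞⊞⊞⊞⊞⊞⊞⊞

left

⊞⊞⊞⊞??????
⊞⊞⊞⊞????⊛∘
⊞⊞⊞⊞∘∘∘≋∘∘
⊞⊞⊞⊞∙⊞⊞∙∘≋
⊞⊞⊞⊞∘≋⊛∘∙∘
⊞⊞⊞⊞⊛⊚∘∘∙∘
⊞⊞⊞⊞⊞⊞⊞⊞⊞⊞
⊞⊞⊞⊞⊞⊞⊞⊞⊞⊞
⊞⊞⊞⊞⊞⊞⊞⊞⊞⊞
⊞⊞⊞⊞⊞⊞⊞⊞⊞⊞

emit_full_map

????⊛∘∘⊞∙⊛??
∘∘∘≋∘∘⊞≋∙⊛⊛?
∙⊞⊞∙∘≋∙∙∙∘⊛⊞
∘≋⊛∘∙∘⊛∘⊛∘⊞⊛
⊛⊚∘∘∙∘∘∘∘∘⊞∙
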